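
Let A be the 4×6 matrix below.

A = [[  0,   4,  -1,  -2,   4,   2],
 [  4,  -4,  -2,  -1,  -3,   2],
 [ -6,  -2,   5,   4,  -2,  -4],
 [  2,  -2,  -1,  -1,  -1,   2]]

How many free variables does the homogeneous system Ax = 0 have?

Row reduce to echelon form.
Swap R1 ↔ R2
R3 ← R3 + (3/2)·R1: [0, -8, 2, 5/2, -13/2, -1]
R4 ← R4 − (1/2)·R1: [0, 0, 0, -1/2, 1/2, 1]
R3 ← R3 + (2)·R2: [0, 0, 0, -3/2, 3/2, 3]
R4 ← R4 − (1/3)·R3: [0, 0, 0, 0, 0, 0]
3 nonzero rows, so rank(A) = 3.
A has 6 columns; by rank–nullity, nullity = 6 − 3 = 3.

3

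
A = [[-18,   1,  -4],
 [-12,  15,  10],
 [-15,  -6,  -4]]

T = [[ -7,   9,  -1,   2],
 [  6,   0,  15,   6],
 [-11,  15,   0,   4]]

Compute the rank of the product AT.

First compute AT:
[[176, -222,  33, -46],
 [ 64,  42, 237, 106],
 [113, -195, -75, -82]]
Now row reduce the product.
R2 ← R2 − (4/11)·R1: [0, 1350/11, 225, 1350/11]
R3 ← R3 − (113/176)·R1: [0, -4617/88, -1539/16, -4617/88]
R3 ← R3 + (171/400)·R2: [0, 0, 0, 0]
2 nonzero rows, so rank(AT) = 2.

2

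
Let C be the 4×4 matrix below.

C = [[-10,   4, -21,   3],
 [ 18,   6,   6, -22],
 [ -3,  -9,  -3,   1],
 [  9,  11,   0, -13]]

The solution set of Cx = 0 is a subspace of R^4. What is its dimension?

Row reduce to echelon form.
R2 ← R2 + (9/5)·R1: [0, 66/5, -159/5, -83/5]
R3 ← R3 − (3/10)·R1: [0, -51/5, 33/10, 1/10]
R4 ← R4 + (9/10)·R1: [0, 73/5, -189/10, -103/10]
R3 ← R3 + (17/22)·R2: [0, 0, -234/11, -140/11]
R4 ← R4 − (73/66)·R2: [0, 0, 179/11, 266/33]
R4 ← R4 + (179/234)·R3: [0, 0, 0, -196/117]
4 nonzero rows, so rank(C) = 4.
C has 4 columns; by rank–nullity, nullity = 4 − 4 = 0.

0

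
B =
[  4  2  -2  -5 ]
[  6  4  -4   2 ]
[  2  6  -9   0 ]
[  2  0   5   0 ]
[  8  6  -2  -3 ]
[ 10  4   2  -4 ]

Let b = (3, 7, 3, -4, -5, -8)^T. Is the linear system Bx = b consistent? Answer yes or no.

Row reduce the augmented matrix [B | b].
R2 ← R2 − (3/2)·R1: [0, 1, -1, 19/2, 5/2]
R3 ← R3 − (1/2)·R1: [0, 5, -8, 5/2, 3/2]
R4 ← R4 − (1/2)·R1: [0, -1, 6, 5/2, -11/2]
R5 ← R5 − (2)·R1: [0, 2, 2, 7, -11]
R6 ← R6 − (5/2)·R1: [0, -1, 7, 17/2, -31/2]
R3 ← R3 − (5)·R2: [0, 0, -3, -45, -11]
R4 ← R4 + R2: [0, 0, 5, 12, -3]
R5 ← R5 − (2)·R2: [0, 0, 4, -12, -16]
R6 ← R6 + R2: [0, 0, 6, 18, -13]
R4 ← R4 + (5/3)·R3: [0, 0, 0, -63, -64/3]
R5 ← R5 + (4/3)·R3: [0, 0, 0, -72, -92/3]
R6 ← R6 + (2)·R3: [0, 0, 0, -72, -35]
R5 ← R5 − (8/7)·R4: [0, 0, 0, 0, -44/7]
R6 ← R6 − (8/7)·R4: [0, 0, 0, 0, -223/21]
R6 ← R6 − (223/132)·R5: [0, 0, 0, 0, 0]
The echelon form has 5 nonzero rows; the last pivot sits in the augmented column, so rank(B) = 4 but rank([B|b]) = 5.
Since the ranks differ, the system is inconsistent.

no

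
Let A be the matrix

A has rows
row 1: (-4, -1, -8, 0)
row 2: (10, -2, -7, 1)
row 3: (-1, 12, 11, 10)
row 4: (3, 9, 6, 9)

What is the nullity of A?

0

Row reduce to echelon form.
R2 ← R2 + (5/2)·R1: [0, -9/2, -27, 1]
R3 ← R3 − (1/4)·R1: [0, 49/4, 13, 10]
R4 ← R4 + (3/4)·R1: [0, 33/4, 0, 9]
R3 ← R3 + (49/18)·R2: [0, 0, -121/2, 229/18]
R4 ← R4 + (11/6)·R2: [0, 0, -99/2, 65/6]
R4 ← R4 − (9/11)·R3: [0, 0, 0, 14/33]
4 nonzero rows, so rank(A) = 4.
A has 4 columns; by rank–nullity, nullity = 4 − 4 = 0.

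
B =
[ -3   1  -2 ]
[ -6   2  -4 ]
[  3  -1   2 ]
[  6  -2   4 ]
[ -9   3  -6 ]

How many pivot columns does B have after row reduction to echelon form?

1

Row reduce to echelon form.
R2 ← R2 − (2)·R1: [0, 0, 0]
R3 ← R3 + R1: [0, 0, 0]
R4 ← R4 + (2)·R1: [0, 0, 0]
R5 ← R5 − (3)·R1: [0, 0, 0]
Echelon form has 1 nonzero row, so rank(B) = 1.
Each nonzero row contributes one pivot column: 1 pivot columns.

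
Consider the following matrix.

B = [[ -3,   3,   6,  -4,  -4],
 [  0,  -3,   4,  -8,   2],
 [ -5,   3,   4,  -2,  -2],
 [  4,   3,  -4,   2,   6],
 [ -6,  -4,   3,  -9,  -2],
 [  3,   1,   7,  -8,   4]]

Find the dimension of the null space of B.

Row reduce to echelon form.
R3 ← R3 − (5/3)·R1: [0, -2, -6, 14/3, 14/3]
R4 ← R4 + (4/3)·R1: [0, 7, 4, -10/3, 2/3]
R5 ← R5 − (2)·R1: [0, -10, -9, -1, 6]
R6 ← R6 + R1: [0, 4, 13, -12, 0]
R3 ← R3 − (2/3)·R2: [0, 0, -26/3, 10, 10/3]
R4 ← R4 + (7/3)·R2: [0, 0, 40/3, -22, 16/3]
R5 ← R5 − (10/3)·R2: [0, 0, -67/3, 77/3, -2/3]
R6 ← R6 + (4/3)·R2: [0, 0, 55/3, -68/3, 8/3]
R4 ← R4 + (20/13)·R3: [0, 0, 0, -86/13, 136/13]
R5 ← R5 − (67/26)·R3: [0, 0, 0, -4/39, -361/39]
R6 ← R6 + (55/26)·R3: [0, 0, 0, -59/39, 379/39]
R5 ← R5 − (2/129)·R4: [0, 0, 0, 0, -405/43]
R6 ← R6 − (59/258)·R4: [0, 0, 0, 0, 315/43]
R6 ← R6 + (7/9)·R5: [0, 0, 0, 0, 0]
5 nonzero rows, so rank(B) = 5.
B has 5 columns; by rank–nullity, nullity = 5 − 5 = 0.

0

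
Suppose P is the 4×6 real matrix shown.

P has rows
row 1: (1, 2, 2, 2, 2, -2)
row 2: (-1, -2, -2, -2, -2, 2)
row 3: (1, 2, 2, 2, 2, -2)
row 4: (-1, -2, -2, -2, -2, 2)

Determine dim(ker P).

Row reduce to echelon form.
R2 ← R2 + R1: [0, 0, 0, 0, 0, 0]
R3 ← R3 − R1: [0, 0, 0, 0, 0, 0]
R4 ← R4 + R1: [0, 0, 0, 0, 0, 0]
1 nonzero row, so rank(P) = 1.
P has 6 columns; by rank–nullity, nullity = 6 − 1 = 5.

5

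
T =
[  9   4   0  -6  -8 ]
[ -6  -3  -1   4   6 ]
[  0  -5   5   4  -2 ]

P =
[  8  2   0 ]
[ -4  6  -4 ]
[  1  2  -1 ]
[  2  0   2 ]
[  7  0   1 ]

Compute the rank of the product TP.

3

First compute TP:
[[-12,  42, -36],
 [ 13, -32,  27],
 [ 19, -20,  21]]
Now row reduce the product.
R2 ← R2 + (13/12)·R1: [0, 27/2, -12]
R3 ← R3 + (19/12)·R1: [0, 93/2, -36]
R3 ← R3 − (31/9)·R2: [0, 0, 16/3]
3 nonzero rows, so rank(TP) = 3.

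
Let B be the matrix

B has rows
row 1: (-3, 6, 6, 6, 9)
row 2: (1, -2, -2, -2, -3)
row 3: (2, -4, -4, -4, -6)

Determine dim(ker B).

4

Row reduce to echelon form.
R2 ← R2 + (1/3)·R1: [0, 0, 0, 0, 0]
R3 ← R3 + (2/3)·R1: [0, 0, 0, 0, 0]
1 nonzero row, so rank(B) = 1.
B has 5 columns; by rank–nullity, nullity = 5 − 1 = 4.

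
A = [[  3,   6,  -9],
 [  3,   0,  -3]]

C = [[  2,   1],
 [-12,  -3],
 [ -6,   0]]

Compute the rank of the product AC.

First compute AC:
[[-12, -15],
 [ 24,   3]]
Now row reduce the product.
R2 ← R2 + (2)·R1: [0, -27]
2 nonzero rows, so rank(AC) = 2.

2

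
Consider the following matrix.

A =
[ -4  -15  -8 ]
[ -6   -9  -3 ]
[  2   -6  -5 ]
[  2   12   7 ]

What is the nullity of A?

Row reduce to echelon form.
R2 ← R2 − (3/2)·R1: [0, 27/2, 9]
R3 ← R3 + (1/2)·R1: [0, -27/2, -9]
R4 ← R4 + (1/2)·R1: [0, 9/2, 3]
R3 ← R3 + R2: [0, 0, 0]
R4 ← R4 − (1/3)·R2: [0, 0, 0]
2 nonzero rows, so rank(A) = 2.
A has 3 columns; by rank–nullity, nullity = 3 − 2 = 1.

1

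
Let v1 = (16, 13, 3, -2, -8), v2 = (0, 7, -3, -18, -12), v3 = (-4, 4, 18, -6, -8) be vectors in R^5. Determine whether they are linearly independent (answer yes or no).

yes

Form the matrix with these vectors as rows and row reduce.
R3 ← R3 + (1/4)·R1: [0, 29/4, 75/4, -13/2, -10]
R3 ← R3 − (29/28)·R2: [0, 0, 153/7, 85/7, 17/7]
3 nonzero rows, so the 3 vectors span a space of dimension 3.
Since 3 = 3, the vectors are linearly independent.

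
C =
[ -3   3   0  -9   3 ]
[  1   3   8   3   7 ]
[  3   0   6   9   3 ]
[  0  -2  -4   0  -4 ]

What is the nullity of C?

Row reduce to echelon form.
R2 ← R2 + (1/3)·R1: [0, 4, 8, 0, 8]
R3 ← R3 + R1: [0, 3, 6, 0, 6]
R3 ← R3 − (3/4)·R2: [0, 0, 0, 0, 0]
R4 ← R4 + (1/2)·R2: [0, 0, 0, 0, 0]
2 nonzero rows, so rank(C) = 2.
C has 5 columns; by rank–nullity, nullity = 5 − 2 = 3.

3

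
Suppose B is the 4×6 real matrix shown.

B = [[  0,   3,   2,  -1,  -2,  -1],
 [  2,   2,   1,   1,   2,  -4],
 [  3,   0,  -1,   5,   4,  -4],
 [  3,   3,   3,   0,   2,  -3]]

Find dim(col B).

4

Row reduce to echelon form.
Swap R1 ↔ R2
R3 ← R3 − (3/2)·R1: [0, -3, -5/2, 7/2, 1, 2]
R4 ← R4 − (3/2)·R1: [0, 0, 3/2, -3/2, -1, 3]
R3 ← R3 + R2: [0, 0, -1/2, 5/2, -1, 1]
R4 ← R4 + (3)·R3: [0, 0, 0, 6, -4, 6]
Echelon form has 4 nonzero rows, so rank(B) = 4.
The column space has dimension equal to the rank: 4.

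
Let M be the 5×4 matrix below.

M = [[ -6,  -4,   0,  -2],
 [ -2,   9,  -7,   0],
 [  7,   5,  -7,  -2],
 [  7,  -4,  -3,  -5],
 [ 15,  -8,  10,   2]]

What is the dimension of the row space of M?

Row reduce to echelon form.
R2 ← R2 − (1/3)·R1: [0, 31/3, -7, 2/3]
R3 ← R3 + (7/6)·R1: [0, 1/3, -7, -13/3]
R4 ← R4 + (7/6)·R1: [0, -26/3, -3, -22/3]
R5 ← R5 + (5/2)·R1: [0, -18, 10, -3]
R3 ← R3 − (1/31)·R2: [0, 0, -210/31, -135/31]
R4 ← R4 + (26/31)·R2: [0, 0, -275/31, -210/31]
R5 ← R5 + (54/31)·R2: [0, 0, -68/31, -57/31]
R4 ← R4 − (55/42)·R3: [0, 0, 0, -15/14]
R5 ← R5 − (34/105)·R3: [0, 0, 0, -3/7]
R5 ← R5 − (2/5)·R4: [0, 0, 0, 0]
Echelon form has 4 nonzero rows, so rank(M) = 4.
The row space has dimension equal to the rank: 4.

4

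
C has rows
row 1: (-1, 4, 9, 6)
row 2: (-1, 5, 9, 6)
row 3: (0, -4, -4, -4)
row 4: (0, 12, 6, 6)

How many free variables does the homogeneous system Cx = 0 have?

Row reduce to echelon form.
R2 ← R2 − R1: [0, 1, 0, 0]
R3 ← R3 + (4)·R2: [0, 0, -4, -4]
R4 ← R4 − (12)·R2: [0, 0, 6, 6]
R4 ← R4 + (3/2)·R3: [0, 0, 0, 0]
3 nonzero rows, so rank(C) = 3.
C has 4 columns; by rank–nullity, nullity = 4 − 3 = 1.

1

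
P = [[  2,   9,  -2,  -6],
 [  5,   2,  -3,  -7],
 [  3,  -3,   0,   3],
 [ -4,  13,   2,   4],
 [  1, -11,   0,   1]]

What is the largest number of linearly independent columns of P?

Row reduce to echelon form.
R2 ← R2 − (5/2)·R1: [0, -41/2, 2, 8]
R3 ← R3 − (3/2)·R1: [0, -33/2, 3, 12]
R4 ← R4 + (2)·R1: [0, 31, -2, -8]
R5 ← R5 − (1/2)·R1: [0, -31/2, 1, 4]
R3 ← R3 − (33/41)·R2: [0, 0, 57/41, 228/41]
R4 ← R4 + (62/41)·R2: [0, 0, 42/41, 168/41]
R5 ← R5 − (31/41)·R2: [0, 0, -21/41, -84/41]
R4 ← R4 − (14/19)·R3: [0, 0, 0, 0]
R5 ← R5 + (7/19)·R3: [0, 0, 0, 0]
Echelon form has 3 nonzero rows, so rank(P) = 3.
The rank gives the maximum number of linearly independent columns: 3.

3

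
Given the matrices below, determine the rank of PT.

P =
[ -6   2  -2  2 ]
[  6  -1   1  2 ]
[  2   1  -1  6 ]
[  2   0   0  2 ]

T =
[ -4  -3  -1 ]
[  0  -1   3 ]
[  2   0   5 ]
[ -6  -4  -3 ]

2

First compute PT:
[[  8,   8,  -4],
 [-34, -25, -10],
 [-46, -31, -22],
 [-20, -14,  -8]]
Now row reduce the product.
R2 ← R2 + (17/4)·R1: [0, 9, -27]
R3 ← R3 + (23/4)·R1: [0, 15, -45]
R4 ← R4 + (5/2)·R1: [0, 6, -18]
R3 ← R3 − (5/3)·R2: [0, 0, 0]
R4 ← R4 − (2/3)·R2: [0, 0, 0]
2 nonzero rows, so rank(PT) = 2.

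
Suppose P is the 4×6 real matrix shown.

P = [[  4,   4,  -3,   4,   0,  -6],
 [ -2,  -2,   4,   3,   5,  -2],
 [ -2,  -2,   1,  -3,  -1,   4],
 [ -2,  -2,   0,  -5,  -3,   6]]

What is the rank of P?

Row reduce to echelon form.
R2 ← R2 + (1/2)·R1: [0, 0, 5/2, 5, 5, -5]
R3 ← R3 + (1/2)·R1: [0, 0, -1/2, -1, -1, 1]
R4 ← R4 + (1/2)·R1: [0, 0, -3/2, -3, -3, 3]
R3 ← R3 + (1/5)·R2: [0, 0, 0, 0, 0, 0]
R4 ← R4 + (3/5)·R2: [0, 0, 0, 0, 0, 0]
Echelon form has 2 nonzero rows, so rank(P) = 2.

2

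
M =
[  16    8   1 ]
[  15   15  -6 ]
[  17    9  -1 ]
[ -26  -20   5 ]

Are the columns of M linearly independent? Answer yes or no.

yes

Row reduce M to echelon form.
R2 ← R2 − (15/16)·R1: [0, 15/2, -111/16]
R3 ← R3 − (17/16)·R1: [0, 1/2, -33/16]
R4 ← R4 + (13/8)·R1: [0, -7, 53/8]
R3 ← R3 − (1/15)·R2: [0, 0, -8/5]
R4 ← R4 + (14/15)·R2: [0, 0, 3/20]
R4 ← R4 + (3/32)·R3: [0, 0, 0]
3 pivots among 3 columns.
Every column is a pivot column, so the columns are linearly independent.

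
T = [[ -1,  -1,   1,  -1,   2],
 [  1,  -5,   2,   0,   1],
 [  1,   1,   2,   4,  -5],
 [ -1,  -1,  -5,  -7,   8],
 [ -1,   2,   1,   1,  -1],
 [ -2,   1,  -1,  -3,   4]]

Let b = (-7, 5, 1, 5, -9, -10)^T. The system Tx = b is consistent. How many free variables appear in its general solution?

Row reduce the augmented matrix [T | b].
R2 ← R2 + R1: [0, -6, 3, -1, 3, -2]
R3 ← R3 + R1: [0, 0, 3, 3, -3, -6]
R4 ← R4 − R1: [0, 0, -6, -6, 6, 12]
R5 ← R5 − R1: [0, 3, 0, 2, -3, -2]
R6 ← R6 − (2)·R1: [0, 3, -3, -1, 0, 4]
R5 ← R5 + (1/2)·R2: [0, 0, 3/2, 3/2, -3/2, -3]
R6 ← R6 + (1/2)·R2: [0, 0, -3/2, -3/2, 3/2, 3]
R4 ← R4 + (2)·R3: [0, 0, 0, 0, 0, 0]
R5 ← R5 − (1/2)·R3: [0, 0, 0, 0, 0, 0]
R6 ← R6 + (1/2)·R3: [0, 0, 0, 0, 0, 0]
The echelon form has 3 nonzero rows, and every pivot lies in the first 5 columns, so rank(T) = rank([T|b]) = 3.
The system is consistent.
Free variables = (unknowns) − (rank) = 5 − 3 = 2.

2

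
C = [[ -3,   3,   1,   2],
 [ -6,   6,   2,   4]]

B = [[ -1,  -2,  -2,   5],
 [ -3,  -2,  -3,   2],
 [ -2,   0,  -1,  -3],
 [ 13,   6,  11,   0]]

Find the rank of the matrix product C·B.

First compute CB:
[[ 18,  12,  18, -12],
 [ 36,  24,  36, -24]]
Now row reduce the product.
R2 ← R2 − (2)·R1: [0, 0, 0, 0]
1 nonzero row, so rank(CB) = 1.

1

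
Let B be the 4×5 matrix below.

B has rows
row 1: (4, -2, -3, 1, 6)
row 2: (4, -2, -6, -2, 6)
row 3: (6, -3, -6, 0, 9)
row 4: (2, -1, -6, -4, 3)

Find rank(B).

2

Row reduce to echelon form.
R2 ← R2 − R1: [0, 0, -3, -3, 0]
R3 ← R3 − (3/2)·R1: [0, 0, -3/2, -3/2, 0]
R4 ← R4 − (1/2)·R1: [0, 0, -9/2, -9/2, 0]
R3 ← R3 − (1/2)·R2: [0, 0, 0, 0, 0]
R4 ← R4 − (3/2)·R2: [0, 0, 0, 0, 0]
Echelon form has 2 nonzero rows, so rank(B) = 2.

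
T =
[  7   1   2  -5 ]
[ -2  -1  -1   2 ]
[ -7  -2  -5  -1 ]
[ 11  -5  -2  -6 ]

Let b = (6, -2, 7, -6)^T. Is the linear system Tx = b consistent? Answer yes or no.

Row reduce the augmented matrix [T | b].
R2 ← R2 + (2/7)·R1: [0, -5/7, -3/7, 4/7, -2/7]
R3 ← R3 + R1: [0, -1, -3, -6, 13]
R4 ← R4 − (11/7)·R1: [0, -46/7, -36/7, 13/7, -108/7]
R3 ← R3 − (7/5)·R2: [0, 0, -12/5, -34/5, 67/5]
R4 ← R4 − (46/5)·R2: [0, 0, -6/5, -17/5, -64/5]
R4 ← R4 − (1/2)·R3: [0, 0, 0, 0, -39/2]
The echelon form has 4 nonzero rows; the last pivot sits in the augmented column, so rank(T) = 3 but rank([T|b]) = 4.
Since the ranks differ, the system is inconsistent.

no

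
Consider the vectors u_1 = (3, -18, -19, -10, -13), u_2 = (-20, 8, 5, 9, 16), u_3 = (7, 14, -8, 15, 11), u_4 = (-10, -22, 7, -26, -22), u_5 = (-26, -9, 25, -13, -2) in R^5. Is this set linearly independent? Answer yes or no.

Form the matrix with these vectors as rows and row reduce.
R2 ← R2 + (20/3)·R1: [0, -112, -365/3, -173/3, -212/3]
R3 ← R3 − (7/3)·R1: [0, 56, 109/3, 115/3, 124/3]
R4 ← R4 + (10/3)·R1: [0, -82, -169/3, -178/3, -196/3]
R5 ← R5 + (26/3)·R1: [0, -165, -419/3, -299/3, -344/3]
R3 ← R3 + (1/2)·R2: [0, 0, -49/2, 19/2, 6]
R4 ← R4 − (41/56)·R2: [0, 0, 5501/168, -2875/168, -571/42]
R5 ← R5 − (165/112)·R2: [0, 0, 13297/336, -4943/336, -887/84]
R4 ← R4 + (5501/4116)·R3: [0, 0, 0, -9089/2058, -5738/1029]
R5 ← R5 + (13297/8232)·R3: [0, 0, 0, 2609/4116, -893/1029]
R5 ← R5 + (2609/18178)·R4: [0, 0, 0, 0, -15162/9089]
5 nonzero rows, so the 5 vectors span a space of dimension 5.
Since 5 = 5, the vectors are linearly independent.

yes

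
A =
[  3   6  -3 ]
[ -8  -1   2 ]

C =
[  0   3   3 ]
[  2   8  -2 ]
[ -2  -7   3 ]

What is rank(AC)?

First compute AC:
[[ 18,  78, -12],
 [ -6, -46, -16]]
Now row reduce the product.
R2 ← R2 + (1/3)·R1: [0, -20, -20]
2 nonzero rows, so rank(AC) = 2.

2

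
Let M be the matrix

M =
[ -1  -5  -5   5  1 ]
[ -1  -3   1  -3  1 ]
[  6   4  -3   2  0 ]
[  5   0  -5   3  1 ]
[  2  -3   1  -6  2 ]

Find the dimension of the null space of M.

2

Row reduce to echelon form.
R2 ← R2 − R1: [0, 2, 6, -8, 0]
R3 ← R3 + (6)·R1: [0, -26, -33, 32, 6]
R4 ← R4 + (5)·R1: [0, -25, -30, 28, 6]
R5 ← R5 + (2)·R1: [0, -13, -9, 4, 4]
R3 ← R3 + (13)·R2: [0, 0, 45, -72, 6]
R4 ← R4 + (25/2)·R2: [0, 0, 45, -72, 6]
R5 ← R5 + (13/2)·R2: [0, 0, 30, -48, 4]
R4 ← R4 − R3: [0, 0, 0, 0, 0]
R5 ← R5 − (2/3)·R3: [0, 0, 0, 0, 0]
3 nonzero rows, so rank(M) = 3.
M has 5 columns; by rank–nullity, nullity = 5 − 3 = 2.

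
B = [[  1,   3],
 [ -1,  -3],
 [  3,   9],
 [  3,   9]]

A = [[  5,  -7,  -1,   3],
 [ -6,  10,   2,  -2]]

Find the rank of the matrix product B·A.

1

First compute BA:
[[-13,  23,   5,  -3],
 [ 13, -23,  -5,   3],
 [-39,  69,  15,  -9],
 [-39,  69,  15,  -9]]
Now row reduce the product.
R2 ← R2 + R1: [0, 0, 0, 0]
R3 ← R3 − (3)·R1: [0, 0, 0, 0]
R4 ← R4 − (3)·R1: [0, 0, 0, 0]
1 nonzero row, so rank(BA) = 1.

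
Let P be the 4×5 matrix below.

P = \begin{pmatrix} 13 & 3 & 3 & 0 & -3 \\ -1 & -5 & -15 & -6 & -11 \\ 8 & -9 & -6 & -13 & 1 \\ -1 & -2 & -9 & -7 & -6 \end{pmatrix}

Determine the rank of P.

4

Row reduce to echelon form.
R2 ← R2 + (1/13)·R1: [0, -62/13, -192/13, -6, -146/13]
R3 ← R3 − (8/13)·R1: [0, -141/13, -102/13, -13, 37/13]
R4 ← R4 + (1/13)·R1: [0, -23/13, -114/13, -7, -81/13]
R3 ← R3 − (141/62)·R2: [0, 0, 798/31, 20/31, 880/31]
R4 ← R4 − (23/62)·R2: [0, 0, -102/31, -148/31, -64/31]
R4 ← R4 + (17/133)·R3: [0, 0, 0, -624/133, 208/133]
Echelon form has 4 nonzero rows, so rank(P) = 4.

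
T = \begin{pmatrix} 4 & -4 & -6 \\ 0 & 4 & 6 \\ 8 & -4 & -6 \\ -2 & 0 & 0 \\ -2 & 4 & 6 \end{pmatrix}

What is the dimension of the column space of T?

2

Row reduce to echelon form.
R3 ← R3 − (2)·R1: [0, 4, 6]
R4 ← R4 + (1/2)·R1: [0, -2, -3]
R5 ← R5 + (1/2)·R1: [0, 2, 3]
R3 ← R3 − R2: [0, 0, 0]
R4 ← R4 + (1/2)·R2: [0, 0, 0]
R5 ← R5 − (1/2)·R2: [0, 0, 0]
Echelon form has 2 nonzero rows, so rank(T) = 2.
The column space has dimension equal to the rank: 2.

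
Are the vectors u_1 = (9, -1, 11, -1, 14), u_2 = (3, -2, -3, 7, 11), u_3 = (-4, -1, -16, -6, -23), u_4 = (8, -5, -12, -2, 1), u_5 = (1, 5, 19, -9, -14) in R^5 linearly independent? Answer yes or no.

no

Form the matrix with these vectors as rows and row reduce.
R2 ← R2 − (1/3)·R1: [0, -5/3, -20/3, 22/3, 19/3]
R3 ← R3 + (4/9)·R1: [0, -13/9, -100/9, -58/9, -151/9]
R4 ← R4 − (8/9)·R1: [0, -37/9, -196/9, -10/9, -103/9]
R5 ← R5 − (1/9)·R1: [0, 46/9, 160/9, -80/9, -140/9]
R3 ← R3 − (13/15)·R2: [0, 0, -16/3, -64/5, -334/15]
R4 ← R4 − (37/15)·R2: [0, 0, -16/3, -96/5, -406/15]
R5 ← R5 + (46/15)·R2: [0, 0, -8/3, 68/5, 58/15]
R4 ← R4 − R3: [0, 0, 0, -32/5, -24/5]
R5 ← R5 − (1/2)·R3: [0, 0, 0, 20, 15]
R5 ← R5 + (25/8)·R4: [0, 0, 0, 0, 0]
4 nonzero rows, so the 5 vectors span a space of dimension 4.
Since 4 < 5, the vectors are linearly dependent.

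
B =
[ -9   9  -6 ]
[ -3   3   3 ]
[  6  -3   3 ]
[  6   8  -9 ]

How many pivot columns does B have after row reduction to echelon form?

Row reduce to echelon form.
R2 ← R2 − (1/3)·R1: [0, 0, 5]
R3 ← R3 + (2/3)·R1: [0, 3, -1]
R4 ← R4 + (2/3)·R1: [0, 14, -13]
Swap R2 ↔ R3
R4 ← R4 − (14/3)·R2: [0, 0, -25/3]
R4 ← R4 + (5/3)·R3: [0, 0, 0]
Echelon form has 3 nonzero rows, so rank(B) = 3.
Each nonzero row contributes one pivot column: 3 pivot columns.

3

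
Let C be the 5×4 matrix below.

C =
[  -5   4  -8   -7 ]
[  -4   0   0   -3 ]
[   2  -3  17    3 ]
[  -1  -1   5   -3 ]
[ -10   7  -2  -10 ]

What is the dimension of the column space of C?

4

Row reduce to echelon form.
R2 ← R2 − (4/5)·R1: [0, -16/5, 32/5, 13/5]
R3 ← R3 + (2/5)·R1: [0, -7/5, 69/5, 1/5]
R4 ← R4 − (1/5)·R1: [0, -9/5, 33/5, -8/5]
R5 ← R5 − (2)·R1: [0, -1, 14, 4]
R3 ← R3 − (7/16)·R2: [0, 0, 11, -15/16]
R4 ← R4 − (9/16)·R2: [0, 0, 3, -49/16]
R5 ← R5 − (5/16)·R2: [0, 0, 12, 51/16]
R4 ← R4 − (3/11)·R3: [0, 0, 0, -247/88]
R5 ← R5 − (12/11)·R3: [0, 0, 0, 741/176]
R5 ← R5 + (3/2)·R4: [0, 0, 0, 0]
Echelon form has 4 nonzero rows, so rank(C) = 4.
The column space has dimension equal to the rank: 4.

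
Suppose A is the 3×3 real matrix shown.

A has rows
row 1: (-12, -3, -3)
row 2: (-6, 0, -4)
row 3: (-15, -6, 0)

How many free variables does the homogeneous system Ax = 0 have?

1

Row reduce to echelon form.
R2 ← R2 − (1/2)·R1: [0, 3/2, -5/2]
R3 ← R3 − (5/4)·R1: [0, -9/4, 15/4]
R3 ← R3 + (3/2)·R2: [0, 0, 0]
2 nonzero rows, so rank(A) = 2.
A has 3 columns; by rank–nullity, nullity = 3 − 2 = 1.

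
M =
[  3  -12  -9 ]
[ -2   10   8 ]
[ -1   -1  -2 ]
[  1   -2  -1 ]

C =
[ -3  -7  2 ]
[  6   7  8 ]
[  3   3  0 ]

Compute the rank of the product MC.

2

First compute MC:
[[-108, -132, -90],
 [ 90, 108,  76],
 [ -9,  -6, -10],
 [-18, -24, -14]]
Now row reduce the product.
R2 ← R2 + (5/6)·R1: [0, -2, 1]
R3 ← R3 − (1/12)·R1: [0, 5, -5/2]
R4 ← R4 − (1/6)·R1: [0, -2, 1]
R3 ← R3 + (5/2)·R2: [0, 0, 0]
R4 ← R4 − R2: [0, 0, 0]
2 nonzero rows, so rank(MC) = 2.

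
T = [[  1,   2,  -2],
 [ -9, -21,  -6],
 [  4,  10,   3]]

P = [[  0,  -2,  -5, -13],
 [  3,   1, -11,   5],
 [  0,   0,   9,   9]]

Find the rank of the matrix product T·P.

First compute TP:
[[  6,   0, -45, -21],
 [-63,  -3, 222, -42],
 [ 30,   2, -103,  25]]
Now row reduce the product.
R2 ← R2 + (21/2)·R1: [0, -3, -501/2, -525/2]
R3 ← R3 − (5)·R1: [0, 2, 122, 130]
R3 ← R3 + (2/3)·R2: [0, 0, -45, -45]
3 nonzero rows, so rank(TP) = 3.

3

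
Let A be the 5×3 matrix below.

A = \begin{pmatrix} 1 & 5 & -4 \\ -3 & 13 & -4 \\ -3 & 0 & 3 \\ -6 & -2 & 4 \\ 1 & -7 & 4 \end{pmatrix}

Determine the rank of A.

Row reduce to echelon form.
R2 ← R2 + (3)·R1: [0, 28, -16]
R3 ← R3 + (3)·R1: [0, 15, -9]
R4 ← R4 + (6)·R1: [0, 28, -20]
R5 ← R5 − R1: [0, -12, 8]
R3 ← R3 − (15/28)·R2: [0, 0, -3/7]
R4 ← R4 − R2: [0, 0, -4]
R5 ← R5 + (3/7)·R2: [0, 0, 8/7]
R4 ← R4 − (28/3)·R3: [0, 0, 0]
R5 ← R5 + (8/3)·R3: [0, 0, 0]
Echelon form has 3 nonzero rows, so rank(A) = 3.

3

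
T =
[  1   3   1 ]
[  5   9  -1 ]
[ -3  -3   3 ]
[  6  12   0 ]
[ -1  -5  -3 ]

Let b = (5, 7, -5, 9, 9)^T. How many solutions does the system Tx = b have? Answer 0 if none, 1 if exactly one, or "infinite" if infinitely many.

Row reduce the augmented matrix [T | b].
R2 ← R2 − (5)·R1: [0, -6, -6, -18]
R3 ← R3 + (3)·R1: [0, 6, 6, 10]
R4 ← R4 − (6)·R1: [0, -6, -6, -21]
R5 ← R5 + R1: [0, -2, -2, 14]
R3 ← R3 + R2: [0, 0, 0, -8]
R4 ← R4 − R2: [0, 0, 0, -3]
R5 ← R5 − (1/3)·R2: [0, 0, 0, 20]
R4 ← R4 − (3/8)·R3: [0, 0, 0, 0]
R5 ← R5 + (5/2)·R3: [0, 0, 0, 0]
The echelon form has 3 nonzero rows; the last pivot sits in the augmented column, so rank(T) = 2 but rank([T|b]) = 3.
Since the ranks differ, the system is inconsistent.
It has no solutions.

0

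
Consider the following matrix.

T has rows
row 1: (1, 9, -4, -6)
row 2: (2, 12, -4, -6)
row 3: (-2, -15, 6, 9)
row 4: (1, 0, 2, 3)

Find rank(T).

Row reduce to echelon form.
R2 ← R2 − (2)·R1: [0, -6, 4, 6]
R3 ← R3 + (2)·R1: [0, 3, -2, -3]
R4 ← R4 − R1: [0, -9, 6, 9]
R3 ← R3 + (1/2)·R2: [0, 0, 0, 0]
R4 ← R4 − (3/2)·R2: [0, 0, 0, 0]
Echelon form has 2 nonzero rows, so rank(T) = 2.

2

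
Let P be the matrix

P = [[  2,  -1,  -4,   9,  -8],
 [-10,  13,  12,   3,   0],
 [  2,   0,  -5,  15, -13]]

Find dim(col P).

2

Row reduce to echelon form.
R2 ← R2 + (5)·R1: [0, 8, -8, 48, -40]
R3 ← R3 − R1: [0, 1, -1, 6, -5]
R3 ← R3 − (1/8)·R2: [0, 0, 0, 0, 0]
Echelon form has 2 nonzero rows, so rank(P) = 2.
The column space has dimension equal to the rank: 2.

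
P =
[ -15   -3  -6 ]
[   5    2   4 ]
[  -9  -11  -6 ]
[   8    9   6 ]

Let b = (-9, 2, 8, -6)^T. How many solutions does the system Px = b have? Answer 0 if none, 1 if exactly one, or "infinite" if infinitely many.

Row reduce the augmented matrix [P | b].
R2 ← R2 + (1/3)·R1: [0, 1, 2, -1]
R3 ← R3 − (3/5)·R1: [0, -46/5, -12/5, 67/5]
R4 ← R4 + (8/15)·R1: [0, 37/5, 14/5, -54/5]
R3 ← R3 + (46/5)·R2: [0, 0, 16, 21/5]
R4 ← R4 − (37/5)·R2: [0, 0, -12, -17/5]
R4 ← R4 + (3/4)·R3: [0, 0, 0, -1/4]
The echelon form has 4 nonzero rows; the last pivot sits in the augmented column, so rank(P) = 3 but rank([P|b]) = 4.
Since the ranks differ, the system is inconsistent.
It has no solutions.

0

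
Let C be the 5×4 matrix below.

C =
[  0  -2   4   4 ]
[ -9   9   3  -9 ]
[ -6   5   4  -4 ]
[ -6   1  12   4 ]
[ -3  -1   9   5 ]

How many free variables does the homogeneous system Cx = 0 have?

Row reduce to echelon form.
Swap R1 ↔ R2
R3 ← R3 − (2/3)·R1: [0, -1, 2, 2]
R4 ← R4 − (2/3)·R1: [0, -5, 10, 10]
R5 ← R5 − (1/3)·R1: [0, -4, 8, 8]
R3 ← R3 − (1/2)·R2: [0, 0, 0, 0]
R4 ← R4 − (5/2)·R2: [0, 0, 0, 0]
R5 ← R5 − (2)·R2: [0, 0, 0, 0]
2 nonzero rows, so rank(C) = 2.
C has 4 columns; by rank–nullity, nullity = 4 − 2 = 2.

2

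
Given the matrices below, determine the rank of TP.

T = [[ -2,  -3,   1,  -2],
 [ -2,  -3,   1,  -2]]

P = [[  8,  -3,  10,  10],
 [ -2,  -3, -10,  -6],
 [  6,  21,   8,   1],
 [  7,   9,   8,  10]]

First compute TP:
[[-18,  18,   2, -21],
 [-18,  18,   2, -21]]
Now row reduce the product.
R2 ← R2 − R1: [0, 0, 0, 0]
1 nonzero row, so rank(TP) = 1.

1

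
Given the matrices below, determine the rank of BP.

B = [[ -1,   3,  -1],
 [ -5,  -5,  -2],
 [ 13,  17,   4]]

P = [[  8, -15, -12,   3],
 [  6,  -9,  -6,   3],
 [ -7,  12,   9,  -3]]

First compute BP:
[[ 17, -24, -15,   9],
 [-56,  96,  72, -24],
 [178, -300, -222,  78]]
Now row reduce the product.
R2 ← R2 + (56/17)·R1: [0, 288/17, 384/17, 96/17]
R3 ← R3 − (178/17)·R1: [0, -828/17, -1104/17, -276/17]
R3 ← R3 + (23/8)·R2: [0, 0, 0, 0]
2 nonzero rows, so rank(BP) = 2.

2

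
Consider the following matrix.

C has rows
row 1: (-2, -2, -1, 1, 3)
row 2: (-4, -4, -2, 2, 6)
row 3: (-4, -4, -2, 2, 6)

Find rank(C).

Row reduce to echelon form.
R2 ← R2 − (2)·R1: [0, 0, 0, 0, 0]
R3 ← R3 − (2)·R1: [0, 0, 0, 0, 0]
Echelon form has 1 nonzero row, so rank(C) = 1.

1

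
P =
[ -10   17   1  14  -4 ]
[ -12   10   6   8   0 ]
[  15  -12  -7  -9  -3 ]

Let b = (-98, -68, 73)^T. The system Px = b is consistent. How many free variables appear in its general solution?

Row reduce the augmented matrix [P | b].
R2 ← R2 − (6/5)·R1: [0, -52/5, 24/5, -44/5, 24/5, 248/5]
R3 ← R3 + (3/2)·R1: [0, 27/2, -11/2, 12, -9, -74]
R3 ← R3 + (135/104)·R2: [0, 0, 19/26, 15/26, -36/13, -125/13]
The echelon form has 3 nonzero rows, and every pivot lies in the first 5 columns, so rank(P) = rank([P|b]) = 3.
The system is consistent.
Free variables = (unknowns) − (rank) = 5 − 3 = 2.

2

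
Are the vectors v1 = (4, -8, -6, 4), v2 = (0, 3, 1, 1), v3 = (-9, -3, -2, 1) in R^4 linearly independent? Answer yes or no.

yes

Form the matrix with these vectors as rows and row reduce.
R3 ← R3 + (9/4)·R1: [0, -21, -31/2, 10]
R3 ← R3 + (7)·R2: [0, 0, -17/2, 17]
3 nonzero rows, so the 3 vectors span a space of dimension 3.
Since 3 = 3, the vectors are linearly independent.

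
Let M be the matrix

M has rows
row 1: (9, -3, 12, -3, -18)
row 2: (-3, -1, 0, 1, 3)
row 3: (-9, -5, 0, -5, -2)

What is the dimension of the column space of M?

3

Row reduce to echelon form.
R2 ← R2 + (1/3)·R1: [0, -2, 4, 0, -3]
R3 ← R3 + R1: [0, -8, 12, -8, -20]
R3 ← R3 − (4)·R2: [0, 0, -4, -8, -8]
Echelon form has 3 nonzero rows, so rank(M) = 3.
The column space has dimension equal to the rank: 3.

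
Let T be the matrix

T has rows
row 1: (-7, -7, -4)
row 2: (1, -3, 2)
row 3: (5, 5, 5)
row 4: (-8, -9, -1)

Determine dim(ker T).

Row reduce to echelon form.
R2 ← R2 + (1/7)·R1: [0, -4, 10/7]
R3 ← R3 + (5/7)·R1: [0, 0, 15/7]
R4 ← R4 − (8/7)·R1: [0, -1, 25/7]
R4 ← R4 − (1/4)·R2: [0, 0, 45/14]
R4 ← R4 − (3/2)·R3: [0, 0, 0]
3 nonzero rows, so rank(T) = 3.
T has 3 columns; by rank–nullity, nullity = 3 − 3 = 0.

0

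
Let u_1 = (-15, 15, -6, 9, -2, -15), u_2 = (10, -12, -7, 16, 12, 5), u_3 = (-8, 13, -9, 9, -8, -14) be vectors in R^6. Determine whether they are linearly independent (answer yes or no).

yes

Form the matrix with these vectors as rows and row reduce.
R2 ← R2 + (2/3)·R1: [0, -2, -11, 22, 32/3, -5]
R3 ← R3 − (8/15)·R1: [0, 5, -29/5, 21/5, -104/15, -6]
R3 ← R3 + (5/2)·R2: [0, 0, -333/10, 296/5, 296/15, -37/2]
3 nonzero rows, so the 3 vectors span a space of dimension 3.
Since 3 = 3, the vectors are linearly independent.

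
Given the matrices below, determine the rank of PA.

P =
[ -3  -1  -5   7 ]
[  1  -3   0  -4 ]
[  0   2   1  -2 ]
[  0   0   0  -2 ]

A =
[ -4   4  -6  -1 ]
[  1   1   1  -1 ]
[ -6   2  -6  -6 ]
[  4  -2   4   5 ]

3

First compute PA:
[[ 69, -37,  75,  69],
 [-23,   9, -25, -18],
 [-12,   8, -12, -18],
 [ -8,   4,  -8, -10]]
Now row reduce the product.
R2 ← R2 + (1/3)·R1: [0, -10/3, 0, 5]
R3 ← R3 + (4/23)·R1: [0, 36/23, 24/23, -6]
R4 ← R4 + (8/69)·R1: [0, -20/69, 16/23, -2]
R3 ← R3 + (54/115)·R2: [0, 0, 24/23, -84/23]
R4 ← R4 − (2/23)·R2: [0, 0, 16/23, -56/23]
R4 ← R4 − (2/3)·R3: [0, 0, 0, 0]
3 nonzero rows, so rank(PA) = 3.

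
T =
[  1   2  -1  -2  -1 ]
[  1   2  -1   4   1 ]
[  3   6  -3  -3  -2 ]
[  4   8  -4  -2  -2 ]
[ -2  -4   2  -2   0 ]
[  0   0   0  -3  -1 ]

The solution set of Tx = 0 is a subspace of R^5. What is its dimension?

3

Row reduce to echelon form.
R2 ← R2 − R1: [0, 0, 0, 6, 2]
R3 ← R3 − (3)·R1: [0, 0, 0, 3, 1]
R4 ← R4 − (4)·R1: [0, 0, 0, 6, 2]
R5 ← R5 + (2)·R1: [0, 0, 0, -6, -2]
R3 ← R3 − (1/2)·R2: [0, 0, 0, 0, 0]
R4 ← R4 − R2: [0, 0, 0, 0, 0]
R5 ← R5 + R2: [0, 0, 0, 0, 0]
R6 ← R6 + (1/2)·R2: [0, 0, 0, 0, 0]
2 nonzero rows, so rank(T) = 2.
T has 5 columns; by rank–nullity, nullity = 5 − 2 = 3.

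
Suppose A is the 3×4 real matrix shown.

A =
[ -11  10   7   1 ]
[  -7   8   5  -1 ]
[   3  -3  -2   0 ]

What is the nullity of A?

2

Row reduce to echelon form.
R2 ← R2 − (7/11)·R1: [0, 18/11, 6/11, -18/11]
R3 ← R3 + (3/11)·R1: [0, -3/11, -1/11, 3/11]
R3 ← R3 + (1/6)·R2: [0, 0, 0, 0]
2 nonzero rows, so rank(A) = 2.
A has 4 columns; by rank–nullity, nullity = 4 − 2 = 2.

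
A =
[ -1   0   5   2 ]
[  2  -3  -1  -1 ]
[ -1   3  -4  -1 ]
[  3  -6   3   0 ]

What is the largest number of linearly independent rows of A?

2

Row reduce to echelon form.
R2 ← R2 + (2)·R1: [0, -3, 9, 3]
R3 ← R3 − R1: [0, 3, -9, -3]
R4 ← R4 + (3)·R1: [0, -6, 18, 6]
R3 ← R3 + R2: [0, 0, 0, 0]
R4 ← R4 − (2)·R2: [0, 0, 0, 0]
Echelon form has 2 nonzero rows, so rank(A) = 2.
The rank gives the maximum number of linearly independent rows: 2.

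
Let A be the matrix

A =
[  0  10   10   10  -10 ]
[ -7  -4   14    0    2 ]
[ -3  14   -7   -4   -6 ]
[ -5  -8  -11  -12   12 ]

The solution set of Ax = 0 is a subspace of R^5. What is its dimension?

Row reduce to echelon form.
Swap R1 ↔ R2
R3 ← R3 − (3/7)·R1: [0, 110/7, -13, -4, -48/7]
R4 ← R4 − (5/7)·R1: [0, -36/7, -21, -12, 74/7]
R3 ← R3 − (11/7)·R2: [0, 0, -201/7, -138/7, 62/7]
R4 ← R4 + (18/35)·R2: [0, 0, -111/7, -48/7, 38/7]
R4 ← R4 − (37/67)·R3: [0, 0, 0, 270/67, 36/67]
4 nonzero rows, so rank(A) = 4.
A has 5 columns; by rank–nullity, nullity = 5 − 4 = 1.

1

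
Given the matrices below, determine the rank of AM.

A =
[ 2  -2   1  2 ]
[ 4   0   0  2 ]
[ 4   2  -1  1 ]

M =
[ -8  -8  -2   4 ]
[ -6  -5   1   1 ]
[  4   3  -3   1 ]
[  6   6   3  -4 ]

First compute AM:
[[ 12,   9,  -3,  -1],
 [-20, -20,  -2,   8],
 [-42, -39,   0,  13]]
Now row reduce the product.
R2 ← R2 + (5/3)·R1: [0, -5, -7, 19/3]
R3 ← R3 + (7/2)·R1: [0, -15/2, -21/2, 19/2]
R3 ← R3 − (3/2)·R2: [0, 0, 0, 0]
2 nonzero rows, so rank(AM) = 2.

2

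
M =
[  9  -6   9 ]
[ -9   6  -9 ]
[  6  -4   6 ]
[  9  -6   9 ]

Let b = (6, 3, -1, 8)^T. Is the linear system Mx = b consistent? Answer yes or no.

no

Row reduce the augmented matrix [M | b].
R2 ← R2 + R1: [0, 0, 0, 9]
R3 ← R3 − (2/3)·R1: [0, 0, 0, -5]
R4 ← R4 − R1: [0, 0, 0, 2]
R3 ← R3 + (5/9)·R2: [0, 0, 0, 0]
R4 ← R4 − (2/9)·R2: [0, 0, 0, 0]
The echelon form has 2 nonzero rows; the last pivot sits in the augmented column, so rank(M) = 1 but rank([M|b]) = 2.
Since the ranks differ, the system is inconsistent.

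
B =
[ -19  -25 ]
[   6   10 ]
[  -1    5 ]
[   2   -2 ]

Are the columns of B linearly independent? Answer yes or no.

Row reduce B to echelon form.
R2 ← R2 + (6/19)·R1: [0, 40/19]
R3 ← R3 − (1/19)·R1: [0, 120/19]
R4 ← R4 + (2/19)·R1: [0, -88/19]
R3 ← R3 − (3)·R2: [0, 0]
R4 ← R4 + (11/5)·R2: [0, 0]
2 pivots among 2 columns.
Every column is a pivot column, so the columns are linearly independent.

yes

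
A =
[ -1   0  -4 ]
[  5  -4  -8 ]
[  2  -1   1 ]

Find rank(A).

2

Row reduce to echelon form.
R2 ← R2 + (5)·R1: [0, -4, -28]
R3 ← R3 + (2)·R1: [0, -1, -7]
R3 ← R3 − (1/4)·R2: [0, 0, 0]
Echelon form has 2 nonzero rows, so rank(A) = 2.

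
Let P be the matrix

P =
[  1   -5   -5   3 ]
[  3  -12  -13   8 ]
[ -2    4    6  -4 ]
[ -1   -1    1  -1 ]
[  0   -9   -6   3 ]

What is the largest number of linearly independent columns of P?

Row reduce to echelon form.
R2 ← R2 − (3)·R1: [0, 3, 2, -1]
R3 ← R3 + (2)·R1: [0, -6, -4, 2]
R4 ← R4 + R1: [0, -6, -4, 2]
R3 ← R3 + (2)·R2: [0, 0, 0, 0]
R4 ← R4 + (2)·R2: [0, 0, 0, 0]
R5 ← R5 + (3)·R2: [0, 0, 0, 0]
Echelon form has 2 nonzero rows, so rank(P) = 2.
The rank gives the maximum number of linearly independent columns: 2.

2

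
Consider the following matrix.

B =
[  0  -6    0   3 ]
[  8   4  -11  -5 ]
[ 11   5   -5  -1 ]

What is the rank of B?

Row reduce to echelon form.
Swap R1 ↔ R2
R3 ← R3 − (11/8)·R1: [0, -1/2, 81/8, 47/8]
R3 ← R3 − (1/12)·R2: [0, 0, 81/8, 45/8]
Echelon form has 3 nonzero rows, so rank(B) = 3.

3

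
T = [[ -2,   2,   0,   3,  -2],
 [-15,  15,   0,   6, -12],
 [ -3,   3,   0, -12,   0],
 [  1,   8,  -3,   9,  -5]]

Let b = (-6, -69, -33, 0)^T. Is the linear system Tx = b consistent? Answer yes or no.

yes

Row reduce the augmented matrix [T | b].
R2 ← R2 − (15/2)·R1: [0, 0, 0, -33/2, 3, -24]
R3 ← R3 − (3/2)·R1: [0, 0, 0, -33/2, 3, -24]
R4 ← R4 + (1/2)·R1: [0, 9, -3, 21/2, -6, -3]
Swap R2 ↔ R4
R4 ← R4 − R3: [0, 0, 0, 0, 0, 0]
The echelon form has 3 nonzero rows, and every pivot lies in the first 5 columns, so rank(T) = rank([T|b]) = 3.
The system is consistent.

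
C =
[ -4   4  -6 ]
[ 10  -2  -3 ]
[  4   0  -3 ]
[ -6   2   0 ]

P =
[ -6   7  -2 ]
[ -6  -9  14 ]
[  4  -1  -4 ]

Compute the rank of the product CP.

2

First compute CP:
[[-24, -58,  88],
 [-60,  91, -36],
 [-36,  31,   4],
 [ 24, -60,  40]]
Now row reduce the product.
R2 ← R2 − (5/2)·R1: [0, 236, -256]
R3 ← R3 − (3/2)·R1: [0, 118, -128]
R4 ← R4 + R1: [0, -118, 128]
R3 ← R3 − (1/2)·R2: [0, 0, 0]
R4 ← R4 + (1/2)·R2: [0, 0, 0]
2 nonzero rows, so rank(CP) = 2.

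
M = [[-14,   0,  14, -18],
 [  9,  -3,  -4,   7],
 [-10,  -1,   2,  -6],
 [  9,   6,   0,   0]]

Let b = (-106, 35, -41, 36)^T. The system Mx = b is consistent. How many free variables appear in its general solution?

0

Row reduce the augmented matrix [M | b].
R2 ← R2 + (9/14)·R1: [0, -3, 5, -32/7, -232/7]
R3 ← R3 − (5/7)·R1: [0, -1, -8, 48/7, 243/7]
R4 ← R4 + (9/14)·R1: [0, 6, 9, -81/7, -225/7]
R3 ← R3 − (1/3)·R2: [0, 0, -29/3, 176/21, 961/21]
R4 ← R4 + (2)·R2: [0, 0, 19, -145/7, -689/7]
R4 ← R4 + (57/29)·R3: [0, 0, 0, -123/29, -246/29]
The echelon form has 4 nonzero rows, and every pivot lies in the first 4 columns, so rank(M) = rank([M|b]) = 4.
The system is consistent.
Free variables = (unknowns) − (rank) = 4 − 4 = 0.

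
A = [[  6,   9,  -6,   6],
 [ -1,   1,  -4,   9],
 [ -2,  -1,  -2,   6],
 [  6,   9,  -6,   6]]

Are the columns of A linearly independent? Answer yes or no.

Row reduce A to echelon form.
R2 ← R2 + (1/6)·R1: [0, 5/2, -5, 10]
R3 ← R3 + (1/3)·R1: [0, 2, -4, 8]
R4 ← R4 − R1: [0, 0, 0, 0]
R3 ← R3 − (4/5)·R2: [0, 0, 0, 0]
2 pivots among 4 columns.
Only 2 < 4 pivot columns, so the columns are linearly dependent.

no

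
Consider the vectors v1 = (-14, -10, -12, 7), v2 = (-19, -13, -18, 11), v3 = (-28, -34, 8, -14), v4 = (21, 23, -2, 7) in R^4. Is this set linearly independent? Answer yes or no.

Form the matrix with these vectors as rows and row reduce.
R2 ← R2 − (19/14)·R1: [0, 4/7, -12/7, 3/2]
R3 ← R3 − (2)·R1: [0, -14, 32, -28]
R4 ← R4 + (3/2)·R1: [0, 8, -20, 35/2]
R3 ← R3 + (49/2)·R2: [0, 0, -10, 35/4]
R4 ← R4 − (14)·R2: [0, 0, 4, -7/2]
R4 ← R4 + (2/5)·R3: [0, 0, 0, 0]
3 nonzero rows, so the 4 vectors span a space of dimension 3.
Since 3 < 4, the vectors are linearly dependent.

no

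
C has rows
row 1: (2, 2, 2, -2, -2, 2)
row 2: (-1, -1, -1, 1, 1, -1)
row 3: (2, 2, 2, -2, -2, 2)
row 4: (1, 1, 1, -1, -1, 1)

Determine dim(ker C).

Row reduce to echelon form.
R2 ← R2 + (1/2)·R1: [0, 0, 0, 0, 0, 0]
R3 ← R3 − R1: [0, 0, 0, 0, 0, 0]
R4 ← R4 − (1/2)·R1: [0, 0, 0, 0, 0, 0]
1 nonzero row, so rank(C) = 1.
C has 6 columns; by rank–nullity, nullity = 6 − 1 = 5.

5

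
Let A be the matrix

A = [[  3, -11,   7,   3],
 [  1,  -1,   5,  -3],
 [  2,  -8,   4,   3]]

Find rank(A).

2

Row reduce to echelon form.
R2 ← R2 − (1/3)·R1: [0, 8/3, 8/3, -4]
R3 ← R3 − (2/3)·R1: [0, -2/3, -2/3, 1]
R3 ← R3 + (1/4)·R2: [0, 0, 0, 0]
Echelon form has 2 nonzero rows, so rank(A) = 2.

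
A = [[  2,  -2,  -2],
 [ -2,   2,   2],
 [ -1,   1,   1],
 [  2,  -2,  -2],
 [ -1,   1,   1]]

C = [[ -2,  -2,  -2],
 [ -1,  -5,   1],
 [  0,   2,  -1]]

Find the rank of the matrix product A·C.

First compute AC:
[[ -2,   2,  -4],
 [  2,  -2,   4],
 [  1,  -1,   2],
 [ -2,   2,  -4],
 [  1,  -1,   2]]
Now row reduce the product.
R2 ← R2 + R1: [0, 0, 0]
R3 ← R3 + (1/2)·R1: [0, 0, 0]
R4 ← R4 − R1: [0, 0, 0]
R5 ← R5 + (1/2)·R1: [0, 0, 0]
1 nonzero row, so rank(AC) = 1.

1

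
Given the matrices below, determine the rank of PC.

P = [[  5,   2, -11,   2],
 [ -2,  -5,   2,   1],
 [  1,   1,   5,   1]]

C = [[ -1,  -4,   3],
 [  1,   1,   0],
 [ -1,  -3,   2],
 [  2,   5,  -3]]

2

First compute PC:
[[ 12,  25, -13],
 [ -3,   2,  -5],
 [ -3, -13,  10]]
Now row reduce the product.
R2 ← R2 + (1/4)·R1: [0, 33/4, -33/4]
R3 ← R3 + (1/4)·R1: [0, -27/4, 27/4]
R3 ← R3 + (9/11)·R2: [0, 0, 0]
2 nonzero rows, so rank(PC) = 2.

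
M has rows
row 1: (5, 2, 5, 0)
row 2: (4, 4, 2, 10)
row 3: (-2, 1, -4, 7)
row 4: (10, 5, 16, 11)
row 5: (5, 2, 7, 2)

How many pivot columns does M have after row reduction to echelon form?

Row reduce to echelon form.
R2 ← R2 − (4/5)·R1: [0, 12/5, -2, 10]
R3 ← R3 + (2/5)·R1: [0, 9/5, -2, 7]
R4 ← R4 − (2)·R1: [0, 1, 6, 11]
R5 ← R5 − R1: [0, 0, 2, 2]
R3 ← R3 − (3/4)·R2: [0, 0, -1/2, -1/2]
R4 ← R4 − (5/12)·R2: [0, 0, 41/6, 41/6]
R4 ← R4 + (41/3)·R3: [0, 0, 0, 0]
R5 ← R5 + (4)·R3: [0, 0, 0, 0]
Echelon form has 3 nonzero rows, so rank(M) = 3.
Each nonzero row contributes one pivot column: 3 pivot columns.

3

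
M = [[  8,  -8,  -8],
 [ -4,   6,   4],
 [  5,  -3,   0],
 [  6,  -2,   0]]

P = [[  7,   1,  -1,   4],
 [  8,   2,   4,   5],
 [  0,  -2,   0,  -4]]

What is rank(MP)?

3

First compute MP:
[[ -8,   8, -40,  24],
 [ 20,   0,  28,  -2],
 [ 11,  -1, -17,   5],
 [ 26,   2, -14,  14]]
Now row reduce the product.
R2 ← R2 + (5/2)·R1: [0, 20, -72, 58]
R3 ← R3 + (11/8)·R1: [0, 10, -72, 38]
R4 ← R4 + (13/4)·R1: [0, 28, -144, 92]
R3 ← R3 − (1/2)·R2: [0, 0, -36, 9]
R4 ← R4 − (7/5)·R2: [0, 0, -216/5, 54/5]
R4 ← R4 − (6/5)·R3: [0, 0, 0, 0]
3 nonzero rows, so rank(MP) = 3.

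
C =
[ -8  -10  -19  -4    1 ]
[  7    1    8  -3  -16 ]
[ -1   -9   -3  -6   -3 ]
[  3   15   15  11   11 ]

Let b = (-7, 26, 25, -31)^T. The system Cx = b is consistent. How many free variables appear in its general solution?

1

Row reduce the augmented matrix [C | b].
R2 ← R2 + (7/8)·R1: [0, -31/4, -69/8, -13/2, -121/8, 159/8]
R3 ← R3 − (1/8)·R1: [0, -31/4, -5/8, -11/2, -25/8, 207/8]
R4 ← R4 + (3/8)·R1: [0, 45/4, 63/8, 19/2, 91/8, -269/8]
R3 ← R3 − R2: [0, 0, 8, 1, 12, 6]
R4 ← R4 + (45/31)·R2: [0, 0, -144/31, 2/31, -328/31, -148/31]
R4 ← R4 + (18/31)·R3: [0, 0, 0, 20/31, -112/31, -40/31]
The echelon form has 4 nonzero rows, and every pivot lies in the first 5 columns, so rank(C) = rank([C|b]) = 4.
The system is consistent.
Free variables = (unknowns) − (rank) = 5 − 4 = 1.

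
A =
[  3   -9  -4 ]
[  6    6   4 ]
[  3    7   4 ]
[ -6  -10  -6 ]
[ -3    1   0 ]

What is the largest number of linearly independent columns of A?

2

Row reduce to echelon form.
R2 ← R2 − (2)·R1: [0, 24, 12]
R3 ← R3 − R1: [0, 16, 8]
R4 ← R4 + (2)·R1: [0, -28, -14]
R5 ← R5 + R1: [0, -8, -4]
R3 ← R3 − (2/3)·R2: [0, 0, 0]
R4 ← R4 + (7/6)·R2: [0, 0, 0]
R5 ← R5 + (1/3)·R2: [0, 0, 0]
Echelon form has 2 nonzero rows, so rank(A) = 2.
The rank gives the maximum number of linearly independent columns: 2.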